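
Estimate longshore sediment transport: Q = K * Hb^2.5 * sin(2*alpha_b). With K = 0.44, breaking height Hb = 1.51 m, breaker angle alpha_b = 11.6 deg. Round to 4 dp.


Q = K * Hb^2.5 * sin(2 * alpha_b)
Hb^2.5 = 1.51^2.5 = 2.801834
sin(2 * 11.6) = sin(23.2) = 0.393942
Q = 0.44 * 2.801834 * 0.393942
Q = 0.4857 m^3/s

0.4857


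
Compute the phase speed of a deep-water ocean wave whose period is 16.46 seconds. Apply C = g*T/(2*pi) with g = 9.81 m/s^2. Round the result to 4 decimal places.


We use the deep-water celerity formula:
C = g * T / (2 * pi)
C = 9.81 * 16.46 / (2 * 3.14159...)
C = 161.472600 / 6.283185
C = 25.6992 m/s

25.6992


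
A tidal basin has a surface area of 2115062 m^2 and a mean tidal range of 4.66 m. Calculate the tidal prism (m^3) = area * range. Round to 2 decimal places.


Tidal prism = Area * Tidal range
P = 2115062 * 4.66
P = 9856188.92 m^3

9856188.92


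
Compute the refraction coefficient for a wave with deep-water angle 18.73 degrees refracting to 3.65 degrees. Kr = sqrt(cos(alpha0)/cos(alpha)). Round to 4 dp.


Kr = sqrt(cos(alpha0) / cos(alpha))
cos(18.73) = 0.947042
cos(3.65) = 0.997972
Kr = sqrt(0.947042 / 0.997972)
Kr = sqrt(0.948967)
Kr = 0.9741

0.9741


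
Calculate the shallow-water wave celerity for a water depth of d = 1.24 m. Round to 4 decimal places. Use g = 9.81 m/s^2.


Using the shallow-water approximation:
C = sqrt(g * d) = sqrt(9.81 * 1.24)
C = sqrt(12.1644)
C = 3.4877 m/s

3.4877


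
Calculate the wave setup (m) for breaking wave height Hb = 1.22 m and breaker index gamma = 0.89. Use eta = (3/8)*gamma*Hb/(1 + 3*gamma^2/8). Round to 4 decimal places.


eta = (3/8) * gamma * Hb / (1 + 3*gamma^2/8)
Numerator = (3/8) * 0.89 * 1.22 = 0.407175
Denominator = 1 + 3*0.89^2/8 = 1 + 0.297038 = 1.297038
eta = 0.407175 / 1.297038
eta = 0.3139 m

0.3139


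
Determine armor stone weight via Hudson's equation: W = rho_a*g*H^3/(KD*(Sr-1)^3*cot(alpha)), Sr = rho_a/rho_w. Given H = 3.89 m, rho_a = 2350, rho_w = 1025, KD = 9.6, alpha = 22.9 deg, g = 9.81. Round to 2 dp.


Sr = rho_a / rho_w = 2350 / 1025 = 2.292683
(Sr - 1) = 1.292683
(Sr - 1)^3 = 2.160111
cot(22.9) = 1 / tan(22.9) = 1 / 0.422417 = 2.367332
Numerator = 2350 * 9.81 * 3.89^3 = 1357018.2040
Denominator = 9.6 * 2.160111 * 2.367332 = 49.091506
W = 1357018.2040 / 49.091506
W = 27642.63 N

27642.63


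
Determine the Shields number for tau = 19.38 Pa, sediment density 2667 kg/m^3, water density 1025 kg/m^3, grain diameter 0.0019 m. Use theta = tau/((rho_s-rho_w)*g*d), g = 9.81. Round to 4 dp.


theta = tau / ((rho_s - rho_w) * g * d)
rho_s - rho_w = 2667 - 1025 = 1642
Denominator = 1642 * 9.81 * 0.0019 = 30.605238
theta = 19.38 / 30.605238
theta = 0.6332

0.6332


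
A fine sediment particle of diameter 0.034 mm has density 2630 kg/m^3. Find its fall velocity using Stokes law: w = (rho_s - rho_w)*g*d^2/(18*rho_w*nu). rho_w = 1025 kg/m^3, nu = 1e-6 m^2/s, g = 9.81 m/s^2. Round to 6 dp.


w = (rho_s - rho_w) * g * d^2 / (18 * rho_w * nu)
d = 0.034 mm = 0.000034 m
rho_s - rho_w = 2630 - 1025 = 1605
Numerator = 1605 * 9.81 * (0.000034)^2 = 0.000018201278
Denominator = 18 * 1025 * 1e-6 = 0.018450
w = 0.000987 m/s

0.000987


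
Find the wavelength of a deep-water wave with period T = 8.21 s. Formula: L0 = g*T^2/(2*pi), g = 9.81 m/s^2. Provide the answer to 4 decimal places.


L0 = g * T^2 / (2 * pi)
L0 = 9.81 * 8.21^2 / (2 * pi)
L0 = 9.81 * 67.4041 / 6.28319
L0 = 661.2342 / 6.28319
L0 = 105.2387 m

105.2387


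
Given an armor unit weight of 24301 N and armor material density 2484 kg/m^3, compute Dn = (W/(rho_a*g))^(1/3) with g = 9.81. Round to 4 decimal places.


V = W / (rho_a * g)
V = 24301 / (2484 * 9.81)
V = 24301 / 24368.04
V = 0.997249 m^3
Dn = V^(1/3) = 0.997249^(1/3)
Dn = 0.9991 m

0.9991


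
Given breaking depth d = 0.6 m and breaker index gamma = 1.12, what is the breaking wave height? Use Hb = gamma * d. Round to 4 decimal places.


Hb = gamma * d
Hb = 1.12 * 0.6
Hb = 0.6720 m

0.6720


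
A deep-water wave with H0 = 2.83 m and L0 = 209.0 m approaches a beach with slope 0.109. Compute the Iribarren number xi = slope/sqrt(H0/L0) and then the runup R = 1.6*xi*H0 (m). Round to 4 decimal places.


xi = slope / sqrt(H0/L0)
H0/L0 = 2.83/209.0 = 0.013541
sqrt(0.013541) = 0.116364
xi = 0.109 / 0.116364 = 0.936713
R = 1.6 * xi * H0 = 1.6 * 0.936713 * 2.83
R = 4.2414 m

4.2414


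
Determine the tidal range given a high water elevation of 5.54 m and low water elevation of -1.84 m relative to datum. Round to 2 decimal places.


Tidal range = High water - Low water
Tidal range = 5.54 - (-1.84)
Tidal range = 7.38 m

7.38


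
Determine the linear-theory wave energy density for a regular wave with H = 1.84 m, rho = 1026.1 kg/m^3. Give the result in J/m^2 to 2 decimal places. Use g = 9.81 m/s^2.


E = (1/8) * rho * g * H^2
E = (1/8) * 1026.1 * 9.81 * 1.84^2
E = 0.125 * 1026.1 * 9.81 * 3.3856
E = 4259.95 J/m^2

4259.95


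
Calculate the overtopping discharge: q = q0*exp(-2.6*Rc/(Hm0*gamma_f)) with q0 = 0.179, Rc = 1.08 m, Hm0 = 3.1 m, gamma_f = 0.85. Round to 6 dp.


q = q0 * exp(-2.6 * Rc / (Hm0 * gamma_f))
Exponent = -2.6 * 1.08 / (3.1 * 0.85)
= -2.6 * 1.08 / 2.6350
= -1.065655
exp(-1.065655) = 0.344502
q = 0.179 * 0.344502
q = 0.061666 m^3/s/m

0.061666


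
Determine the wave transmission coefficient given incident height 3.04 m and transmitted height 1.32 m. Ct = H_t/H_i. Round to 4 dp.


Ct = H_t / H_i
Ct = 1.32 / 3.04
Ct = 0.4342

0.4342


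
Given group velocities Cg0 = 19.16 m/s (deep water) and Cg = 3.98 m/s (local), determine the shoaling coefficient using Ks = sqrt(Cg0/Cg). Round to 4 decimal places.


Ks = sqrt(Cg0 / Cg)
Ks = sqrt(19.16 / 3.98)
Ks = sqrt(4.8141)
Ks = 2.1941

2.1941


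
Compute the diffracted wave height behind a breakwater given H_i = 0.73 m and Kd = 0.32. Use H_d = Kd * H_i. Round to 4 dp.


H_d = Kd * H_i
H_d = 0.32 * 0.73
H_d = 0.2336 m

0.2336


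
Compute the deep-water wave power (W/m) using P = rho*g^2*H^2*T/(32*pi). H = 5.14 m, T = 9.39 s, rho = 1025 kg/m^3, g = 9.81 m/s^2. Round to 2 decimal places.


P = rho * g^2 * H^2 * T / (32 * pi)
P = 1025 * 9.81^2 * 5.14^2 * 9.39 / (32 * pi)
P = 1025 * 96.2361 * 26.4196 * 9.39 / 100.53096
P = 243418.66 W/m

243418.66


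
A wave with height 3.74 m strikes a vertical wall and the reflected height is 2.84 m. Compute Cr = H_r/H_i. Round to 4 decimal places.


Cr = H_r / H_i
Cr = 2.84 / 3.74
Cr = 0.7594

0.7594


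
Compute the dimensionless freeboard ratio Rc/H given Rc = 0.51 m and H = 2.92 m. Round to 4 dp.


Relative freeboard = Rc / H
= 0.51 / 2.92
= 0.1747

0.1747


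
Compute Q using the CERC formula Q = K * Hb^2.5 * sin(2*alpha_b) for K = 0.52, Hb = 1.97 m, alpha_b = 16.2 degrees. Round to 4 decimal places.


Q = K * Hb^2.5 * sin(2 * alpha_b)
Hb^2.5 = 1.97^2.5 = 5.447103
sin(2 * 16.2) = sin(32.4) = 0.535827
Q = 0.52 * 5.447103 * 0.535827
Q = 1.5177 m^3/s

1.5177


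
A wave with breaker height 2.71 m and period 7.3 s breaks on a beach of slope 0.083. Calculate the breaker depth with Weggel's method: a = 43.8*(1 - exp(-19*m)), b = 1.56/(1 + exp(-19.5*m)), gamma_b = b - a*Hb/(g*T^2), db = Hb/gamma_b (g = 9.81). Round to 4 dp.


a = 43.8 * (1 - exp(-19 * m))
exp(-19 * 0.083) = exp(-1.5770) = 0.206594
a = 43.8 * (1 - 0.206594) = 34.751185
b = 1.56 / (1 + exp(-19.5 * m))
exp(-19.5 * 0.083) = exp(-1.6185) = 0.198196
b = 1.56 / (1 + 0.198196) = 1.301958
Hb / (g * T^2) = 2.71 / (9.81 * 7.3^2) = 2.71 / 522.7749 = 0.00518388
gamma_b = b - a * Hb/(g*T^2) = 1.301958 - 34.751185 * 0.00518388 = 1.121812
db = Hb / gamma_b = 2.71 / 1.121812
db = 2.4157 m

2.4157


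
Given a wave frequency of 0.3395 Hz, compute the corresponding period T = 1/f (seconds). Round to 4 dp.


T = 1 / f
T = 1 / 0.3395
T = 2.9455 s

2.9455


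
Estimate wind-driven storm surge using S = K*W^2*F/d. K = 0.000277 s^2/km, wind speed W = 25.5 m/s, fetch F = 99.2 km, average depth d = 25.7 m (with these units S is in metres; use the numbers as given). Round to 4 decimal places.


S = K * W^2 * F / d
W^2 = 25.5^2 = 650.25
S = 0.000277 * 650.25 * 99.2 / 25.7
Numerator = 0.000277 * 650.25 * 99.2 = 17.867830
S = 17.867830 / 25.7 = 0.6952 m

0.6952


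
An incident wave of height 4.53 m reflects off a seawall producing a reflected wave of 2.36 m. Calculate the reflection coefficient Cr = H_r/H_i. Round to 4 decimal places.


Cr = H_r / H_i
Cr = 2.36 / 4.53
Cr = 0.5210

0.5210


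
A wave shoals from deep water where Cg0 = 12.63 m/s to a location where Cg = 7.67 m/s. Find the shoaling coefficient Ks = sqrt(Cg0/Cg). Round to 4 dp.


Ks = sqrt(Cg0 / Cg)
Ks = sqrt(12.63 / 7.67)
Ks = sqrt(1.6467)
Ks = 1.2832

1.2832


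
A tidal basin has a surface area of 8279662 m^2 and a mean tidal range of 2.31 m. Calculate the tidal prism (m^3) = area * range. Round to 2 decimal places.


Tidal prism = Area * Tidal range
P = 8279662 * 2.31
P = 19126019.22 m^3

19126019.22


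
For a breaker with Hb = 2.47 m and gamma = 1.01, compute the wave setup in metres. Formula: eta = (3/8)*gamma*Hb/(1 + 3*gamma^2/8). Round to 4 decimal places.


eta = (3/8) * gamma * Hb / (1 + 3*gamma^2/8)
Numerator = (3/8) * 1.01 * 2.47 = 0.935513
Denominator = 1 + 3*1.01^2/8 = 1 + 0.382538 = 1.382538
eta = 0.935513 / 1.382538
eta = 0.6767 m

0.6767


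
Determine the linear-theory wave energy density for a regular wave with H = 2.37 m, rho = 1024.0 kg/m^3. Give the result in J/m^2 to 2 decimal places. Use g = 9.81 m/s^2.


E = (1/8) * rho * g * H^2
E = (1/8) * 1024.0 * 9.81 * 2.37^2
E = 0.125 * 1024.0 * 9.81 * 5.6169
E = 7053.03 J/m^2

7053.03


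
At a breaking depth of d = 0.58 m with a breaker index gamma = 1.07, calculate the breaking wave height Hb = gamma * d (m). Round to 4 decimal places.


Hb = gamma * d
Hb = 1.07 * 0.58
Hb = 0.6206 m

0.6206


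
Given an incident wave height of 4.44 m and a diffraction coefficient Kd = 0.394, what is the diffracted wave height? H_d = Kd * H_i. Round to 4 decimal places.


H_d = Kd * H_i
H_d = 0.394 * 4.44
H_d = 1.7494 m

1.7494


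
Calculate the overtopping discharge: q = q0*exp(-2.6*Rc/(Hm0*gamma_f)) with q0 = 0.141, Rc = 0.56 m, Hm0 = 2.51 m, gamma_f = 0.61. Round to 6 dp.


q = q0 * exp(-2.6 * Rc / (Hm0 * gamma_f))
Exponent = -2.6 * 0.56 / (2.51 * 0.61)
= -2.6 * 0.56 / 1.5311
= -0.950950
exp(-0.950950) = 0.386374
q = 0.141 * 0.386374
q = 0.054479 m^3/s/m

0.054479


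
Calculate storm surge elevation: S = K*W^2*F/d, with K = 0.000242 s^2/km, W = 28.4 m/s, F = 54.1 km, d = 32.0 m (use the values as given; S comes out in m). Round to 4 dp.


S = K * W^2 * F / d
W^2 = 28.4^2 = 806.56
S = 0.000242 * 806.56 * 54.1 / 32.0
Numerator = 0.000242 * 806.56 * 54.1 = 10.559645
S = 10.559645 / 32.0 = 0.3300 m

0.3300


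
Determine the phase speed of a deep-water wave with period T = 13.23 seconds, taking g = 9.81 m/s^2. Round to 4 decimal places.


We use the deep-water celerity formula:
C = g * T / (2 * pi)
C = 9.81 * 13.23 / (2 * 3.14159...)
C = 129.786300 / 6.283185
C = 20.6561 m/s

20.6561


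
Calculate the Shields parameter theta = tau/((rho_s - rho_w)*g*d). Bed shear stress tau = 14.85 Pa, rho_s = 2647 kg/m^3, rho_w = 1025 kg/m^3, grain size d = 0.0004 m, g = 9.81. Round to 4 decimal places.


theta = tau / ((rho_s - rho_w) * g * d)
rho_s - rho_w = 2647 - 1025 = 1622
Denominator = 1622 * 9.81 * 0.0004 = 6.364728
theta = 14.85 / 6.364728
theta = 2.3332

2.3332


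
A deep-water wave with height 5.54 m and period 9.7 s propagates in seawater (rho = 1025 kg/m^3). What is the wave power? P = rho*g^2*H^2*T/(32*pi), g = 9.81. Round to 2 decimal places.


P = rho * g^2 * H^2 * T / (32 * pi)
P = 1025 * 9.81^2 * 5.54^2 * 9.7 / (32 * pi)
P = 1025 * 96.2361 * 30.6916 * 9.7 / 100.53096
P = 292114.62 W/m

292114.62


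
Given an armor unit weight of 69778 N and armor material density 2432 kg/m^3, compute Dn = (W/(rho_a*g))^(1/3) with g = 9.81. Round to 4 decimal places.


V = W / (rho_a * g)
V = 69778 / (2432 * 9.81)
V = 69778 / 23857.92
V = 2.924731 m^3
Dn = V^(1/3) = 2.924731^(1/3)
Dn = 1.4301 m

1.4301


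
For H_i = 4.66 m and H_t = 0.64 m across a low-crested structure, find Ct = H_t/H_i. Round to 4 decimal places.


Ct = H_t / H_i
Ct = 0.64 / 4.66
Ct = 0.1373

0.1373


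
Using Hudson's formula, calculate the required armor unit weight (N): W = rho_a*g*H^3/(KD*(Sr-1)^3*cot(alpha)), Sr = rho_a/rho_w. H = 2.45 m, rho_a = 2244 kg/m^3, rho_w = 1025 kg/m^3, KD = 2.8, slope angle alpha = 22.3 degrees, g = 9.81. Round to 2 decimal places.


Sr = rho_a / rho_w = 2244 / 1025 = 2.189268
(Sr - 1) = 1.189268
(Sr - 1)^3 = 1.682052
cot(22.3) = 1 / tan(22.3) = 1 / 0.410130 = 2.438252
Numerator = 2244 * 9.81 * 2.45^3 = 323735.3415
Denominator = 2.8 * 1.682052 * 2.438252 = 11.483549
W = 323735.3415 / 11.483549
W = 28191.23 N

28191.23


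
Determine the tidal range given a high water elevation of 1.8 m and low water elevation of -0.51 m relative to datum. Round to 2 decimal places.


Tidal range = High water - Low water
Tidal range = 1.8 - (-0.51)
Tidal range = 2.31 m

2.31


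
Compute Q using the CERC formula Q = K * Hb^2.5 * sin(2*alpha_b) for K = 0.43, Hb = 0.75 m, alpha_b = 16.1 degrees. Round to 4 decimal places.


Q = K * Hb^2.5 * sin(2 * alpha_b)
Hb^2.5 = 0.75^2.5 = 0.487139
sin(2 * 16.1) = sin(32.2) = 0.532876
Q = 0.43 * 0.487139 * 0.532876
Q = 0.1116 m^3/s

0.1116


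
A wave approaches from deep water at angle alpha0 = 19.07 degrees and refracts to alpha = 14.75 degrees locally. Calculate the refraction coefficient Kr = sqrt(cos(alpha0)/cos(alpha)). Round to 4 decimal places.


Kr = sqrt(cos(alpha0) / cos(alpha))
cos(19.07) = 0.945120
cos(14.75) = 0.967046
Kr = sqrt(0.945120 / 0.967046)
Kr = sqrt(0.977327)
Kr = 0.9886

0.9886


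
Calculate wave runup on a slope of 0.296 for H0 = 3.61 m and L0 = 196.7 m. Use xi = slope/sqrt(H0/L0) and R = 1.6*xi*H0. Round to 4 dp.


xi = slope / sqrt(H0/L0)
H0/L0 = 3.61/196.7 = 0.018353
sqrt(0.018353) = 0.135473
xi = 0.296 / 0.135473 = 2.184944
R = 1.6 * xi * H0 = 1.6 * 2.184944 * 3.61
R = 12.6202 m

12.6202


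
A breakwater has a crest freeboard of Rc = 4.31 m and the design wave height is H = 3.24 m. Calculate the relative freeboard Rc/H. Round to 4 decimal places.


Relative freeboard = Rc / H
= 4.31 / 3.24
= 1.3302

1.3302


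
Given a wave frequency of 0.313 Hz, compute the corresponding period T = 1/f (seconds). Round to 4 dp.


T = 1 / f
T = 1 / 0.313
T = 3.1949 s

3.1949


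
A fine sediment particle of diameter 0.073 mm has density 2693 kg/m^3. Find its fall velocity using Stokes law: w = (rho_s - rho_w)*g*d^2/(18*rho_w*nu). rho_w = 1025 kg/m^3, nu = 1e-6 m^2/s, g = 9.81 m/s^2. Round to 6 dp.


w = (rho_s - rho_w) * g * d^2 / (18 * rho_w * nu)
d = 0.073 mm = 0.000073 m
rho_s - rho_w = 2693 - 1025 = 1668
Numerator = 1668 * 9.81 * (0.000073)^2 = 0.000087198853
Denominator = 18 * 1025 * 1e-6 = 0.018450
w = 0.004726 m/s

0.004726


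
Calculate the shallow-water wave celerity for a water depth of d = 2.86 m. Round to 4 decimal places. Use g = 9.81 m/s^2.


Using the shallow-water approximation:
C = sqrt(g * d) = sqrt(9.81 * 2.86)
C = sqrt(28.0566)
C = 5.2968 m/s

5.2968


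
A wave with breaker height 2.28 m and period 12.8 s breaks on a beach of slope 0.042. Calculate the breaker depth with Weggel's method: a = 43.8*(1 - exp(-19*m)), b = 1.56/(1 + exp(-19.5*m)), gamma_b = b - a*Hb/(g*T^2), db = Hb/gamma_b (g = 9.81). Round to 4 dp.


a = 43.8 * (1 - exp(-19 * m))
exp(-19 * 0.042) = exp(-0.7980) = 0.450229
a = 43.8 * (1 - 0.450229) = 24.079991
b = 1.56 / (1 + exp(-19.5 * m))
exp(-19.5 * 0.042) = exp(-0.8190) = 0.440872
b = 1.56 / (1 + 0.440872) = 1.082677
Hb / (g * T^2) = 2.28 / (9.81 * 12.8^2) = 2.28 / 1607.2704 = 0.00141855
gamma_b = b - a * Hb/(g*T^2) = 1.082677 - 24.079991 * 0.00141855 = 1.048519
db = Hb / gamma_b = 2.28 / 1.048519
db = 2.1745 m

2.1745


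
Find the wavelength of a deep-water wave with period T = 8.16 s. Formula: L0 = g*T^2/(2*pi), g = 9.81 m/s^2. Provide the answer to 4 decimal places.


L0 = g * T^2 / (2 * pi)
L0 = 9.81 * 8.16^2 / (2 * pi)
L0 = 9.81 * 66.5856 / 6.28319
L0 = 653.2047 / 6.28319
L0 = 103.9608 m

103.9608


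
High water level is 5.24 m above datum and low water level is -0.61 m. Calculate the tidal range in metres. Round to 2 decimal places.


Tidal range = High water - Low water
Tidal range = 5.24 - (-0.61)
Tidal range = 5.85 m

5.85


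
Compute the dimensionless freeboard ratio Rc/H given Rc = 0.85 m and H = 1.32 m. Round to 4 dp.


Relative freeboard = Rc / H
= 0.85 / 1.32
= 0.6439

0.6439


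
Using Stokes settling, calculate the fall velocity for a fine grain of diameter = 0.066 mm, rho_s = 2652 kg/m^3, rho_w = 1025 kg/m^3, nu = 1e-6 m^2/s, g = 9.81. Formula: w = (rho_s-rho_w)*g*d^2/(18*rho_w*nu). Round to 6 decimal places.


w = (rho_s - rho_w) * g * d^2 / (18 * rho_w * nu)
d = 0.066 mm = 0.000066 m
rho_s - rho_w = 2652 - 1025 = 1627
Numerator = 1627 * 9.81 * (0.000066)^2 = 0.000069525550
Denominator = 18 * 1025 * 1e-6 = 0.018450
w = 0.003768 m/s

0.003768


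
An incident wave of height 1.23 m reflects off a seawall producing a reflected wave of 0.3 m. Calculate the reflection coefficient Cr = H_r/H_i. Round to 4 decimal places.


Cr = H_r / H_i
Cr = 0.3 / 1.23
Cr = 0.2439

0.2439


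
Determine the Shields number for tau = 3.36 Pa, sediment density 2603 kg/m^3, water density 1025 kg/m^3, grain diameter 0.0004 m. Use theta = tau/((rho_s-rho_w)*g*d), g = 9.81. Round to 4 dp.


theta = tau / ((rho_s - rho_w) * g * d)
rho_s - rho_w = 2603 - 1025 = 1578
Denominator = 1578 * 9.81 * 0.0004 = 6.192072
theta = 3.36 / 6.192072
theta = 0.5426

0.5426


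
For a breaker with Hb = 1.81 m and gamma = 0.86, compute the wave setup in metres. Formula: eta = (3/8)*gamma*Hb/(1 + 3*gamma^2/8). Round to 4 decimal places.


eta = (3/8) * gamma * Hb / (1 + 3*gamma^2/8)
Numerator = (3/8) * 0.86 * 1.81 = 0.583725
Denominator = 1 + 3*0.86^2/8 = 1 + 0.277350 = 1.277350
eta = 0.583725 / 1.277350
eta = 0.4570 m

0.4570


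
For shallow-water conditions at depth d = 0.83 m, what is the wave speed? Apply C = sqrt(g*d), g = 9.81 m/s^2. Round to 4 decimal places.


Using the shallow-water approximation:
C = sqrt(g * d) = sqrt(9.81 * 0.83)
C = sqrt(8.1423)
C = 2.8535 m/s

2.8535


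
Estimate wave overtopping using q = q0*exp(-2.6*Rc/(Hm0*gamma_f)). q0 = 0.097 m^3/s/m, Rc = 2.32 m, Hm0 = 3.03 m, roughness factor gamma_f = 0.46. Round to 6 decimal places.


q = q0 * exp(-2.6 * Rc / (Hm0 * gamma_f))
Exponent = -2.6 * 2.32 / (3.03 * 0.46)
= -2.6 * 2.32 / 1.3938
= -4.327737
exp(-4.327737) = 0.013197
q = 0.097 * 0.013197
q = 0.001280 m^3/s/m

0.001280


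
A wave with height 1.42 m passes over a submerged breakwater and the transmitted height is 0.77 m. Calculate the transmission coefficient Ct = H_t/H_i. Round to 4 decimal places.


Ct = H_t / H_i
Ct = 0.77 / 1.42
Ct = 0.5423

0.5423


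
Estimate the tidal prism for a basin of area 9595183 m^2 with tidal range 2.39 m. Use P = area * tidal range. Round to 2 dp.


Tidal prism = Area * Tidal range
P = 9595183 * 2.39
P = 22932487.37 m^3

22932487.37


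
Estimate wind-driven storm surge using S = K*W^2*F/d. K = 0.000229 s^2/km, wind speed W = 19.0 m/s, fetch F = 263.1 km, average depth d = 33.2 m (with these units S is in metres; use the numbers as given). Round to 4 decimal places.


S = K * W^2 * F / d
W^2 = 19.0^2 = 361.00
S = 0.000229 * 361.00 * 263.1 / 33.2
Numerator = 0.000229 * 361.00 * 263.1 = 21.750214
S = 21.750214 / 33.2 = 0.6551 m

0.6551


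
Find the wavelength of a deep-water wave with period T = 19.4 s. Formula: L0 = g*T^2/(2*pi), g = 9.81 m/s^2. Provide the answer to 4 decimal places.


L0 = g * T^2 / (2 * pi)
L0 = 9.81 * 19.4^2 / (2 * pi)
L0 = 9.81 * 376.3600 / 6.28319
L0 = 3692.0916 / 6.28319
L0 = 587.6146 m

587.6146


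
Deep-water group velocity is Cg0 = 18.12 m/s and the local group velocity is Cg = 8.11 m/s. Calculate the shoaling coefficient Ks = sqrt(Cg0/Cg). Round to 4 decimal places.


Ks = sqrt(Cg0 / Cg)
Ks = sqrt(18.12 / 8.11)
Ks = sqrt(2.2343)
Ks = 1.4948

1.4948


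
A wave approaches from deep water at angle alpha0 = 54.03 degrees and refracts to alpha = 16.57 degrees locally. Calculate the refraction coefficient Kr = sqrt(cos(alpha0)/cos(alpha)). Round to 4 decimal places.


Kr = sqrt(cos(alpha0) / cos(alpha))
cos(54.03) = 0.587362
cos(16.57) = 0.958472
Kr = sqrt(0.587362 / 0.958472)
Kr = sqrt(0.612810)
Kr = 0.7828

0.7828


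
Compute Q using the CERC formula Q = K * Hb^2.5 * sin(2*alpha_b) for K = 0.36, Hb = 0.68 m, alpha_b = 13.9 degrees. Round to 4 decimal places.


Q = K * Hb^2.5 * sin(2 * alpha_b)
Hb^2.5 = 0.68^2.5 = 0.381305
sin(2 * 13.9) = sin(27.8) = 0.466387
Q = 0.36 * 0.381305 * 0.466387
Q = 0.0640 m^3/s

0.0640


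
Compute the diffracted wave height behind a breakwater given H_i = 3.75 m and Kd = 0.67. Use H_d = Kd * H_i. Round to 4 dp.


H_d = Kd * H_i
H_d = 0.67 * 3.75
H_d = 2.5125 m

2.5125


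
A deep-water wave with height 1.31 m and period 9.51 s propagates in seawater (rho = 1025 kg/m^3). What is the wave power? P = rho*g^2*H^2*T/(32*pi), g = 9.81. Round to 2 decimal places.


P = rho * g^2 * H^2 * T / (32 * pi)
P = 1025 * 9.81^2 * 1.31^2 * 9.51 / (32 * pi)
P = 1025 * 96.2361 * 1.7161 * 9.51 / 100.53096
P = 16013.46 W/m

16013.46


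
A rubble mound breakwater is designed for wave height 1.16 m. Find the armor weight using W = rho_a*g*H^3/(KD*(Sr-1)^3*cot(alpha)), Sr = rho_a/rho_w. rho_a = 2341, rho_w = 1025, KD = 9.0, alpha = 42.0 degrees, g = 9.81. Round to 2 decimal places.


Sr = rho_a / rho_w = 2341 / 1025 = 2.283902
(Sr - 1) = 1.283902
(Sr - 1)^3 = 2.116392
cot(42.0) = 1 / tan(42.0) = 1 / 0.900404 = 1.110613
Numerator = 2341 * 9.81 * 1.16^3 = 35846.3044
Denominator = 9.0 * 2.116392 * 1.110613 = 21.154421
W = 35846.3044 / 21.154421
W = 1694.51 N

1694.51


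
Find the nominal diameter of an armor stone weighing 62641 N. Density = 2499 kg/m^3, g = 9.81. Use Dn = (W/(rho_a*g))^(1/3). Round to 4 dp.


V = W / (rho_a * g)
V = 62641 / (2499 * 9.81)
V = 62641 / 24515.19
V = 2.555191 m^3
Dn = V^(1/3) = 2.555191^(1/3)
Dn = 1.3671 m

1.3671


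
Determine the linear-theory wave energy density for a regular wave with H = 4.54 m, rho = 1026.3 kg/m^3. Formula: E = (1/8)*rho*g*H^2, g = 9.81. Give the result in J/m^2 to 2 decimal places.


E = (1/8) * rho * g * H^2
E = (1/8) * 1026.3 * 9.81 * 4.54^2
E = 0.125 * 1026.3 * 9.81 * 20.6116
E = 25939.71 J/m^2

25939.71


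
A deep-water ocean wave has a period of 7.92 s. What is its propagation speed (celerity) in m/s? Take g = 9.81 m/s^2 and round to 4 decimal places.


We use the deep-water celerity formula:
C = g * T / (2 * pi)
C = 9.81 * 7.92 / (2 * 3.14159...)
C = 77.695200 / 6.283185
C = 12.3656 m/s

12.3656


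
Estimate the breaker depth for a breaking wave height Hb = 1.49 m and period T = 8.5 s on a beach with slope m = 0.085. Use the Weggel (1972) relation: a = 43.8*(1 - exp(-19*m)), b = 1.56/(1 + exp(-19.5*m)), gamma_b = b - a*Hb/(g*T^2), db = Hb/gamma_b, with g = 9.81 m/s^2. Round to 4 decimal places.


a = 43.8 * (1 - exp(-19 * m))
exp(-19 * 0.085) = exp(-1.6150) = 0.198891
a = 43.8 * (1 - 0.198891) = 35.088589
b = 1.56 / (1 + exp(-19.5 * m))
exp(-19.5 * 0.085) = exp(-1.6575) = 0.190615
b = 1.56 / (1 + 0.190615) = 1.310247
Hb / (g * T^2) = 1.49 / (9.81 * 8.5^2) = 1.49 / 708.7725 = 0.00210223
gamma_b = b - a * Hb/(g*T^2) = 1.310247 - 35.088589 * 0.00210223 = 1.236483
db = Hb / gamma_b = 1.49 / 1.236483
db = 1.2050 m

1.2050


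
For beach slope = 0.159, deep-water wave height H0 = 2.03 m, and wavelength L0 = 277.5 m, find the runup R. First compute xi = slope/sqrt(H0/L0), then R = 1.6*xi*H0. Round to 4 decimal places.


xi = slope / sqrt(H0/L0)
H0/L0 = 2.03/277.5 = 0.007315
sqrt(0.007315) = 0.085530
xi = 0.159 / 0.085530 = 1.859005
R = 1.6 * xi * H0 = 1.6 * 1.859005 * 2.03
R = 6.0380 m

6.0380


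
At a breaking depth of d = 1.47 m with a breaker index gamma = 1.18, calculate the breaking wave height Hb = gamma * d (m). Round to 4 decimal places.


Hb = gamma * d
Hb = 1.18 * 1.47
Hb = 1.7346 m

1.7346


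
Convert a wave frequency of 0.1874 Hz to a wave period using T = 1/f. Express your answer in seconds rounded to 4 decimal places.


T = 1 / f
T = 1 / 0.1874
T = 5.3362 s

5.3362


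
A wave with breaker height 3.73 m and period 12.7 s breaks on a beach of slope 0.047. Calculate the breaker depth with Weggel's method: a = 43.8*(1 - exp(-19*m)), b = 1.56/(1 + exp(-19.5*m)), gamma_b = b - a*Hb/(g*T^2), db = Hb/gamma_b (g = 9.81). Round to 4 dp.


a = 43.8 * (1 - exp(-19 * m))
exp(-19 * 0.047) = exp(-0.8930) = 0.409426
a = 43.8 * (1 - 0.409426) = 25.867157
b = 1.56 / (1 + exp(-19.5 * m))
exp(-19.5 * 0.047) = exp(-0.9165) = 0.399916
b = 1.56 / (1 + 0.399916) = 1.114352
Hb / (g * T^2) = 3.73 / (9.81 * 12.7^2) = 3.73 / 1582.2549 = 0.00235740
gamma_b = b - a * Hb/(g*T^2) = 1.114352 - 25.867157 * 0.00235740 = 1.053373
db = Hb / gamma_b = 3.73 / 1.053373
db = 3.5410 m

3.5410


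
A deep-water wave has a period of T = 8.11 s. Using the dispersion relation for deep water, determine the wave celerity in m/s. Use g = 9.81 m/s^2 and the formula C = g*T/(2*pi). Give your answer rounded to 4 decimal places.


We use the deep-water celerity formula:
C = g * T / (2 * pi)
C = 9.81 * 8.11 / (2 * 3.14159...)
C = 79.559100 / 6.283185
C = 12.6622 m/s

12.6622


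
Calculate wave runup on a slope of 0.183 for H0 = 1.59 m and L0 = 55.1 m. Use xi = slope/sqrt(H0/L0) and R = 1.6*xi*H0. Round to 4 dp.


xi = slope / sqrt(H0/L0)
H0/L0 = 1.59/55.1 = 0.028857
sqrt(0.028857) = 0.169872
xi = 0.183 / 0.169872 = 1.077279
R = 1.6 * xi * H0 = 1.6 * 1.077279 * 1.59
R = 2.7406 m

2.7406


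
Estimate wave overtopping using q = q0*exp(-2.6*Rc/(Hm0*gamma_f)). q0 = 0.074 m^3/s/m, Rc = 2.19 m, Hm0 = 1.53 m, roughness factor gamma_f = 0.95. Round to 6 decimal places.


q = q0 * exp(-2.6 * Rc / (Hm0 * gamma_f))
Exponent = -2.6 * 2.19 / (1.53 * 0.95)
= -2.6 * 2.19 / 1.4535
= -3.917441
exp(-3.917441) = 0.019892
q = 0.074 * 0.019892
q = 0.001472 m^3/s/m

0.001472


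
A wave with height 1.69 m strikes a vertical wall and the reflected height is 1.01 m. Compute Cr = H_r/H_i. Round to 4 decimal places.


Cr = H_r / H_i
Cr = 1.01 / 1.69
Cr = 0.5976

0.5976


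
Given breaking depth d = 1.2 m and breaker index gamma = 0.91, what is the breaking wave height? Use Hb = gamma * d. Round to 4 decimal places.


Hb = gamma * d
Hb = 0.91 * 1.2
Hb = 1.0920 m

1.0920


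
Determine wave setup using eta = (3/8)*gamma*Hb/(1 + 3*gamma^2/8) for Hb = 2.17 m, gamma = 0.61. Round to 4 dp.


eta = (3/8) * gamma * Hb / (1 + 3*gamma^2/8)
Numerator = (3/8) * 0.61 * 2.17 = 0.496387
Denominator = 1 + 3*0.61^2/8 = 1 + 0.139538 = 1.139538
eta = 0.496387 / 1.139538
eta = 0.4356 m

0.4356


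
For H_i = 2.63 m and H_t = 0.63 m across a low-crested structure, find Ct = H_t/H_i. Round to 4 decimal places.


Ct = H_t / H_i
Ct = 0.63 / 2.63
Ct = 0.2395

0.2395


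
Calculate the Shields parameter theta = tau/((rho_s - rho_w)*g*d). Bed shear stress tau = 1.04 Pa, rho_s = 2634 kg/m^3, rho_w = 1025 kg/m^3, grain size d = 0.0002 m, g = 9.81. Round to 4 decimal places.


theta = tau / ((rho_s - rho_w) * g * d)
rho_s - rho_w = 2634 - 1025 = 1609
Denominator = 1609 * 9.81 * 0.0002 = 3.156858
theta = 1.04 / 3.156858
theta = 0.3294

0.3294


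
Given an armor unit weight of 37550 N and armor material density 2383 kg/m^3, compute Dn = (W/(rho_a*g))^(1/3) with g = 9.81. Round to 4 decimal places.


V = W / (rho_a * g)
V = 37550 / (2383 * 9.81)
V = 37550 / 23377.23
V = 1.606264 m^3
Dn = V^(1/3) = 1.606264^(1/3)
Dn = 1.1711 m

1.1711


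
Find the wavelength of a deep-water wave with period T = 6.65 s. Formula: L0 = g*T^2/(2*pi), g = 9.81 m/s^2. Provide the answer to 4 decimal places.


L0 = g * T^2 / (2 * pi)
L0 = 9.81 * 6.65^2 / (2 * pi)
L0 = 9.81 * 44.2225 / 6.28319
L0 = 433.8227 / 6.28319
L0 = 69.0450 m

69.0450


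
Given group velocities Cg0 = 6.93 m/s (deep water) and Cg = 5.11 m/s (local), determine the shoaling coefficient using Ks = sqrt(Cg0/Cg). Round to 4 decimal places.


Ks = sqrt(Cg0 / Cg)
Ks = sqrt(6.93 / 5.11)
Ks = sqrt(1.3562)
Ks = 1.1645

1.1645


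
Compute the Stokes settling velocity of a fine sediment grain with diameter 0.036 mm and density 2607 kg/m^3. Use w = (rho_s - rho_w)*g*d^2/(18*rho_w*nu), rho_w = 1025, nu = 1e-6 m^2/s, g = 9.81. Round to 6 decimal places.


w = (rho_s - rho_w) * g * d^2 / (18 * rho_w * nu)
d = 0.036 mm = 0.000036 m
rho_s - rho_w = 2607 - 1025 = 1582
Numerator = 1582 * 9.81 * (0.000036)^2 = 0.000020113168
Denominator = 18 * 1025 * 1e-6 = 0.018450
w = 0.001090 m/s

0.001090


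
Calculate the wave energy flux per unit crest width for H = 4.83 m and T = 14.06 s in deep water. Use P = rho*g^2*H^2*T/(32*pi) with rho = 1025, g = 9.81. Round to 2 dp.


P = rho * g^2 * H^2 * T / (32 * pi)
P = 1025 * 9.81^2 * 4.83^2 * 14.06 / (32 * pi)
P = 1025 * 96.2361 * 23.3289 * 14.06 / 100.53096
P = 321841.18 W/m

321841.18


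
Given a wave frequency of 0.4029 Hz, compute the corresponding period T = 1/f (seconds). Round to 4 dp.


T = 1 / f
T = 1 / 0.4029
T = 2.4820 s

2.4820


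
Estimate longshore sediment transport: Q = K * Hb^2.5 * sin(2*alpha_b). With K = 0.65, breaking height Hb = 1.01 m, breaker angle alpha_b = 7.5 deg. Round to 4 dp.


Q = K * Hb^2.5 * sin(2 * alpha_b)
Hb^2.5 = 1.01^2.5 = 1.025188
sin(2 * 7.5) = sin(15.0) = 0.258819
Q = 0.65 * 1.025188 * 0.258819
Q = 0.1725 m^3/s

0.1725


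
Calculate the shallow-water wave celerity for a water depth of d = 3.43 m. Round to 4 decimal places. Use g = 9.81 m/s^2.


Using the shallow-water approximation:
C = sqrt(g * d) = sqrt(9.81 * 3.43)
C = sqrt(33.6483)
C = 5.8007 m/s

5.8007


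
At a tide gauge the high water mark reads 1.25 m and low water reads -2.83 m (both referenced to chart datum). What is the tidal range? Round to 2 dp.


Tidal range = High water - Low water
Tidal range = 1.25 - (-2.83)
Tidal range = 4.08 m

4.08


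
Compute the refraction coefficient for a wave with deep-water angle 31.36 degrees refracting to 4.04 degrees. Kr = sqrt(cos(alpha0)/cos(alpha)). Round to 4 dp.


Kr = sqrt(cos(alpha0) / cos(alpha))
cos(31.36) = 0.853914
cos(4.04) = 0.997515
Kr = sqrt(0.853914 / 0.997515)
Kr = sqrt(0.856041)
Kr = 0.9252

0.9252


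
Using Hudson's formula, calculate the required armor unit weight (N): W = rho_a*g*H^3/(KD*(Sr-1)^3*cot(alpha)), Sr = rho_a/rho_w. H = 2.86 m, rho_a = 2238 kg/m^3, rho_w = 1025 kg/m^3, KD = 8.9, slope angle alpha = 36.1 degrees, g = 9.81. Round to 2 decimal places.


Sr = rho_a / rho_w = 2238 / 1025 = 2.183415
(Sr - 1) = 1.183415
(Sr - 1)^3 = 1.657337
cot(36.1) = 1 / tan(36.1) = 1 / 0.729213 = 1.371342
Numerator = 2238 * 9.81 * 2.86^3 = 513602.5709
Denominator = 8.9 * 1.657337 * 1.371342 = 20.227708
W = 513602.5709 / 20.227708
W = 25391.04 N

25391.04


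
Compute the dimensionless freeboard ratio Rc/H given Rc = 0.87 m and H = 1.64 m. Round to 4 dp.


Relative freeboard = Rc / H
= 0.87 / 1.64
= 0.5305

0.5305


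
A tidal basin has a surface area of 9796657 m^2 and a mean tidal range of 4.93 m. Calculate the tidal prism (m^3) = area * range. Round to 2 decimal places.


Tidal prism = Area * Tidal range
P = 9796657 * 4.93
P = 48297519.01 m^3

48297519.01


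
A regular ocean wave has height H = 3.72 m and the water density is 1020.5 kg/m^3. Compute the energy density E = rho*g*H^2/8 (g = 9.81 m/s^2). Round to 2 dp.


E = (1/8) * rho * g * H^2
E = (1/8) * 1020.5 * 9.81 * 3.72^2
E = 0.125 * 1020.5 * 9.81 * 13.8384
E = 17317.21 J/m^2

17317.21


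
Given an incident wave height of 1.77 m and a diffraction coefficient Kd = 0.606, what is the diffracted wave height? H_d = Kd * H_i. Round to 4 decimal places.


H_d = Kd * H_i
H_d = 0.606 * 1.77
H_d = 1.0726 m

1.0726


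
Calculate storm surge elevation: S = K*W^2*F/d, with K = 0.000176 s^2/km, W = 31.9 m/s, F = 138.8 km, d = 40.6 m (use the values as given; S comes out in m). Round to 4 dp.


S = K * W^2 * F / d
W^2 = 31.9^2 = 1017.61
S = 0.000176 * 1017.61 * 138.8 / 40.6
Numerator = 0.000176 * 1017.61 * 138.8 = 24.858991
S = 24.858991 / 40.6 = 0.6123 m

0.6123


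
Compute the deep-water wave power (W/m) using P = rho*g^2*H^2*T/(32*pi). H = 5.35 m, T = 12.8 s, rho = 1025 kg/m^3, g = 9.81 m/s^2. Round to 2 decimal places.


P = rho * g^2 * H^2 * T / (32 * pi)
P = 1025 * 9.81^2 * 5.35^2 * 12.8 / (32 * pi)
P = 1025 * 96.2361 * 28.6225 * 12.8 / 100.53096
P = 359484.00 W/m

359484.00


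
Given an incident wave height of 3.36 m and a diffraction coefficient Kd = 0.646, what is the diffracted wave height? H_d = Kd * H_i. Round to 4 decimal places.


H_d = Kd * H_i
H_d = 0.646 * 3.36
H_d = 2.1706 m

2.1706


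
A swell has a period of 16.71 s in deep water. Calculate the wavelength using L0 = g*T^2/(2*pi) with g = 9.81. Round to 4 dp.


L0 = g * T^2 / (2 * pi)
L0 = 9.81 * 16.71^2 / (2 * pi)
L0 = 9.81 * 279.2241 / 6.28319
L0 = 2739.1884 / 6.28319
L0 = 435.9554 m

435.9554


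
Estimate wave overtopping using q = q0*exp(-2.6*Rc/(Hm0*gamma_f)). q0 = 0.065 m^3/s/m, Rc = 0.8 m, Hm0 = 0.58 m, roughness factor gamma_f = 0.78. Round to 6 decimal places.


q = q0 * exp(-2.6 * Rc / (Hm0 * gamma_f))
Exponent = -2.6 * 0.8 / (0.58 * 0.78)
= -2.6 * 0.8 / 0.4524
= -4.597701
exp(-4.597701) = 0.010075
q = 0.065 * 0.010075
q = 0.000655 m^3/s/m

0.000655


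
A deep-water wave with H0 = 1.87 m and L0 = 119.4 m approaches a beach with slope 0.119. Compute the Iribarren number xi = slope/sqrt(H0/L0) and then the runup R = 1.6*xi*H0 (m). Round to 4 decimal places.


xi = slope / sqrt(H0/L0)
H0/L0 = 1.87/119.4 = 0.015662
sqrt(0.015662) = 0.125146
xi = 0.119 / 0.125146 = 0.950886
R = 1.6 * xi * H0 = 1.6 * 0.950886 * 1.87
R = 2.8451 m

2.8451


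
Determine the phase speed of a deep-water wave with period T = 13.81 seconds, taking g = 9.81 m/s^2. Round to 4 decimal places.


We use the deep-water celerity formula:
C = g * T / (2 * pi)
C = 9.81 * 13.81 / (2 * 3.14159...)
C = 135.476100 / 6.283185
C = 21.5617 m/s

21.5617


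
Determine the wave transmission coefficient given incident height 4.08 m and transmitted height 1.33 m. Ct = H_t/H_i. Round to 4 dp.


Ct = H_t / H_i
Ct = 1.33 / 4.08
Ct = 0.3260

0.3260


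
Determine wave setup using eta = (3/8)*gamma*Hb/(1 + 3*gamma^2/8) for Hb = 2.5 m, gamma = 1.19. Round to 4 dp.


eta = (3/8) * gamma * Hb / (1 + 3*gamma^2/8)
Numerator = (3/8) * 1.19 * 2.5 = 1.115625
Denominator = 1 + 3*1.19^2/8 = 1 + 0.531038 = 1.531038
eta = 1.115625 / 1.531038
eta = 0.7287 m

0.7287


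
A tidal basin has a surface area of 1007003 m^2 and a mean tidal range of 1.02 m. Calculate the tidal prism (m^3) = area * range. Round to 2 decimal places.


Tidal prism = Area * Tidal range
P = 1007003 * 1.02
P = 1027143.06 m^3

1027143.06


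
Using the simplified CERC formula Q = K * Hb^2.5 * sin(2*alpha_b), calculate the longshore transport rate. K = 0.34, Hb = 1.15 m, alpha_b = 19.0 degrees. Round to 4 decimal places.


Q = K * Hb^2.5 * sin(2 * alpha_b)
Hb^2.5 = 1.15^2.5 = 1.418223
sin(2 * 19.0) = sin(38.0) = 0.615661
Q = 0.34 * 1.418223 * 0.615661
Q = 0.2969 m^3/s

0.2969


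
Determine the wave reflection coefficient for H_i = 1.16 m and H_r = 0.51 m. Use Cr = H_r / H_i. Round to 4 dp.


Cr = H_r / H_i
Cr = 0.51 / 1.16
Cr = 0.4397

0.4397


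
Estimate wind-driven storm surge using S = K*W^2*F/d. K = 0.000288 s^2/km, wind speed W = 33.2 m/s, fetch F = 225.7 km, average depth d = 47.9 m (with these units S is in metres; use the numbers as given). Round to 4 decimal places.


S = K * W^2 * F / d
W^2 = 33.2^2 = 1102.24
S = 0.000288 * 1102.24 * 225.7 / 47.9
Numerator = 0.000288 * 1102.24 * 225.7 = 71.647364
S = 71.647364 / 47.9 = 1.4958 m

1.4958


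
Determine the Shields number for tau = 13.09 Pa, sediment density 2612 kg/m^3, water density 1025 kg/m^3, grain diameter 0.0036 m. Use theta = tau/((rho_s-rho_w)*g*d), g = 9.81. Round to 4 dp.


theta = tau / ((rho_s - rho_w) * g * d)
rho_s - rho_w = 2612 - 1025 = 1587
Denominator = 1587 * 9.81 * 0.0036 = 56.046492
theta = 13.09 / 56.046492
theta = 0.2336

0.2336


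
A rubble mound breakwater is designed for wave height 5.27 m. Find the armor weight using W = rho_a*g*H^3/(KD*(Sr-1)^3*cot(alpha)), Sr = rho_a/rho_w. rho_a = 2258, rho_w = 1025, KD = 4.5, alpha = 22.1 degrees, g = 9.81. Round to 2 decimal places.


Sr = rho_a / rho_w = 2258 / 1025 = 2.202927
(Sr - 1) = 1.202927
(Sr - 1)^3 = 1.740675
cot(22.1) = 1 / tan(22.1) = 1 / 0.406058 = 2.462703
Numerator = 2258 * 9.81 * 5.27^3 = 3242087.9394
Denominator = 4.5 * 1.740675 * 2.462703 = 19.290443
W = 3242087.9394 / 19.290443
W = 168067.06 N

168067.06


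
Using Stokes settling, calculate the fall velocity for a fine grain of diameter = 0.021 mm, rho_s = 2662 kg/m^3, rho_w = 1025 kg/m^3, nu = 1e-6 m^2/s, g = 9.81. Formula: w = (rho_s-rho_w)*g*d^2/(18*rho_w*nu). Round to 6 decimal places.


w = (rho_s - rho_w) * g * d^2 / (18 * rho_w * nu)
d = 0.021 mm = 0.000021 m
rho_s - rho_w = 2662 - 1025 = 1637
Numerator = 1637 * 9.81 * (0.000021)^2 = 0.000007082006
Denominator = 18 * 1025 * 1e-6 = 0.018450
w = 0.000384 m/s

0.000384


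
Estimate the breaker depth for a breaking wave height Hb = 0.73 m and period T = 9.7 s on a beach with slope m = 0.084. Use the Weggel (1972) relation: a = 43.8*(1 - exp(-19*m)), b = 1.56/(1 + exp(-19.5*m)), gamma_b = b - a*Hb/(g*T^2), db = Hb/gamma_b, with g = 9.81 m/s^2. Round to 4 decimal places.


a = 43.8 * (1 - exp(-19 * m))
exp(-19 * 0.084) = exp(-1.5960) = 0.202706
a = 43.8 * (1 - 0.202706) = 34.921489
b = 1.56 / (1 + exp(-19.5 * m))
exp(-19.5 * 0.084) = exp(-1.6380) = 0.194368
b = 1.56 / (1 + 0.194368) = 1.306130
Hb / (g * T^2) = 0.73 / (9.81 * 9.7^2) = 0.73 / 923.0229 = 0.00079088
gamma_b = b - a * Hb/(g*T^2) = 1.306130 - 34.921489 * 0.00079088 = 1.278511
db = Hb / gamma_b = 0.73 / 1.278511
db = 0.5710 m

0.5710


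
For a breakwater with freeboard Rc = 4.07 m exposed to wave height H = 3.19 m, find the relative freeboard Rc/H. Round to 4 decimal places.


Relative freeboard = Rc / H
= 4.07 / 3.19
= 1.2759

1.2759


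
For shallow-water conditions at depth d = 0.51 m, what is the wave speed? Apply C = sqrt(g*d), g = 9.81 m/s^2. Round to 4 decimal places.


Using the shallow-water approximation:
C = sqrt(g * d) = sqrt(9.81 * 0.51)
C = sqrt(5.0031)
C = 2.2368 m/s

2.2368


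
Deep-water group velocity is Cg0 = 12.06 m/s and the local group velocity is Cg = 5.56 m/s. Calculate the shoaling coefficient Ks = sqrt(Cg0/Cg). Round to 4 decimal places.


Ks = sqrt(Cg0 / Cg)
Ks = sqrt(12.06 / 5.56)
Ks = sqrt(2.1691)
Ks = 1.4728

1.4728


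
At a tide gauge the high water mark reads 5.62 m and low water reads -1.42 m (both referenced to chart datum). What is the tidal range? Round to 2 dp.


Tidal range = High water - Low water
Tidal range = 5.62 - (-1.42)
Tidal range = 7.04 m

7.04


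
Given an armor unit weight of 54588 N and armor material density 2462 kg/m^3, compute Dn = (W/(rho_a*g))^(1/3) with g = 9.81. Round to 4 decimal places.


V = W / (rho_a * g)
V = 54588 / (2462 * 9.81)
V = 54588 / 24152.22
V = 2.260165 m^3
Dn = V^(1/3) = 2.260165^(1/3)
Dn = 1.3123 m

1.3123


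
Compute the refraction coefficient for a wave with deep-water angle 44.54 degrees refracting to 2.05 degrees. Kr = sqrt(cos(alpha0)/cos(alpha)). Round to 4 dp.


Kr = sqrt(cos(alpha0) / cos(alpha))
cos(44.54) = 0.712761
cos(2.05) = 0.999360
Kr = sqrt(0.712761 / 0.999360)
Kr = sqrt(0.713217)
Kr = 0.8445

0.8445


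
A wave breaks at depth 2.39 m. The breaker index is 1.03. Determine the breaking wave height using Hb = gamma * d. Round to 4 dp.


Hb = gamma * d
Hb = 1.03 * 2.39
Hb = 2.4617 m

2.4617


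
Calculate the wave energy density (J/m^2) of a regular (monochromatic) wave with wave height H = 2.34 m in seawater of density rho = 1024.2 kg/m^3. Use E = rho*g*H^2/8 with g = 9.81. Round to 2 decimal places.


E = (1/8) * rho * g * H^2
E = (1/8) * 1024.2 * 9.81 * 2.34^2
E = 0.125 * 1024.2 * 9.81 * 5.4756
E = 6876.94 J/m^2

6876.94
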